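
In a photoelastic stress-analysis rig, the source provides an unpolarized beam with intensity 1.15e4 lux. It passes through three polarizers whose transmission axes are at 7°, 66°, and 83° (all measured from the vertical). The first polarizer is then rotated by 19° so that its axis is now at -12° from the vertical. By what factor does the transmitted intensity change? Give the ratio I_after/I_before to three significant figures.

Before rotation:
Unpolarized light through the first polarizer → I₁ = ½ I₀, now polarized at 7°.
I₂ = I₁ cos²(66° − 7°) = 0.5 I₀ · cos²(59°) = 0.1326 I₀.
I₃ = I₂ cos²(83° − 66°) = 0.1326 I₀ · cos²(17°) = 0.1213 I₀.
After rotation:
Unpolarized light through the first polarizer → I₁ = ½ I₀, now polarized at -12°.
I₂ = I₁ cos²(66° + 12°) = 0.5 I₀ · cos²(78°) = 0.02161 I₀.
I₃ = I₂ cos²(83° − 66°) = 0.02161 I₀ · cos²(17°) = 0.01977 I₀.
Ratio = 0.01977 / 0.1213 = 0.163.

I_new/I_old ≈ 0.163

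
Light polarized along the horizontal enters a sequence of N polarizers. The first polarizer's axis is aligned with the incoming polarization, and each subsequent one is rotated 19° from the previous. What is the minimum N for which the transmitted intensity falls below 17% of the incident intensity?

First polarizer is aligned with the polarization: full transmission.
Each further stage multiplies by cos²(19°) = 0.894.
After N polarizers: T = 0.894^(N−1). Require T < 0.17 ⇒ N−1 > ln(0.17)/ln(0.894) = 15.81, so N−1 ≥ 16 and N = 17.
Check: N=17 gives T = 0.1665 < 0.17; N=16 gives T = 0.1863.

N = 17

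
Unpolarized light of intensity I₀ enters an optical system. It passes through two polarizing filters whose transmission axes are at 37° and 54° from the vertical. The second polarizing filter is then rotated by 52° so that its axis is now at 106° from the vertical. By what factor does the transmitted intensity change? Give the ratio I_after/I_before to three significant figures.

Before rotation:
Unpolarized light through the first polarizer → I₁ = ½ I₀, now polarized at 37°.
I₂ = I₁ cos²(54° − 37°) = 0.5 I₀ · cos²(17°) = 0.4573 I₀.
After rotation:
Unpolarized light through the first polarizer → I₁ = ½ I₀, now polarized at 37°.
I₂ = I₁ cos²(106° − 37°) = 0.5 I₀ · cos²(69°) = 0.06421 I₀.
Ratio = 0.06421 / 0.4573 = 0.1404.

I_new/I_old ≈ 0.140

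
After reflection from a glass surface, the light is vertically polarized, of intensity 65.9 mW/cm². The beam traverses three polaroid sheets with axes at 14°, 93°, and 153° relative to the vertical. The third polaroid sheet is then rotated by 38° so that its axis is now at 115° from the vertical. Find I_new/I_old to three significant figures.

I_new/I_old ≈ 3.44

Before rotation:
I₁ = I₀ cos²(14° − 0°) = I₀ cos²(14°) = 0.9415 I₀.
I₂ = I₁ cos²(93° − 14°) = 0.9415 I₀ · cos²(79°) = 0.03428 I₀.
I₃ = I₂ cos²(153° − 93°) = 0.03428 I₀ · cos²(60°) = 0.008569 I₀.
After rotation:
I₁ = I₀ cos²(14° − 0°) = I₀ cos²(14°) = 0.9415 I₀.
I₂ = I₁ cos²(93° − 14°) = 0.9415 I₀ · cos²(79°) = 0.03428 I₀.
I₃ = I₂ cos²(115° − 93°) = 0.03428 I₀ · cos²(22°) = 0.02947 I₀.
Ratio = 0.02947 / 0.008569 = 3.439.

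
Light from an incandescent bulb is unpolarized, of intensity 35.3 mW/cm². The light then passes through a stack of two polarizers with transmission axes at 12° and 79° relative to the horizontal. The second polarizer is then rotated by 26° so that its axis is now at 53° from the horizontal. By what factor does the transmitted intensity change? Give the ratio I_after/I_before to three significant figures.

I_new/I_old ≈ 3.73

Before rotation:
Unpolarized light through the first polarizer → I₁ = ½ I₀, now polarized at 12°.
I₂ = I₁ cos²(79° − 12°) = 0.5 I₀ · cos²(67°) = 0.07634 I₀.
After rotation:
Unpolarized light through the first polarizer → I₁ = ½ I₀, now polarized at 12°.
I₂ = I₁ cos²(53° − 12°) = 0.5 I₀ · cos²(41°) = 0.2848 I₀.
Ratio = 0.2848 / 0.07634 = 3.731.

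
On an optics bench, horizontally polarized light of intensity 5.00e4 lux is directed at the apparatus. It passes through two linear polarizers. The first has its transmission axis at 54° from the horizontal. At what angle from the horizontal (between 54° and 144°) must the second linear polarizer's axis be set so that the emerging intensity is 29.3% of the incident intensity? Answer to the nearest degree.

θ ≈ 77°

I₁ = I₀ cos²(54° − 0°) = I₀ cos²(54°) = 0.3455 I₀.
Need I₂/I₀ = 0.293, so cos²(θ − 54°) = 0.293 / 0.3455 = 0.8481.
θ − 54° = arccos(√0.8481) = 22.9°, giving θ ≈ 54 + 22.9 = 76.9°.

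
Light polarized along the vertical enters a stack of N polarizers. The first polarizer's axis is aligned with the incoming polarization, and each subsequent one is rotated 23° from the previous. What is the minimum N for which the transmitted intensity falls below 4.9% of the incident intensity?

N = 20

First polarizer is aligned with the polarization: full transmission.
Each further stage multiplies by cos²(23°) = 0.8473.
After N polarizers: T = 0.8473^(N−1). Require T < 0.049 ⇒ N−1 > ln(0.049)/ln(0.8473) = 18.20, so N−1 ≥ 19 and N = 20.
Check: N=20 gives T = 0.04295 < 0.049; N=19 gives T = 0.05069.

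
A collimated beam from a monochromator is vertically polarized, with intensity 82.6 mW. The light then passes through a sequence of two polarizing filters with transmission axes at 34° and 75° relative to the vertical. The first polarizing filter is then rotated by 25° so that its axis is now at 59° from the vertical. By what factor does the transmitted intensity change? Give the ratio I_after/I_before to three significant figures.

Before rotation:
I₁ = I₀ cos²(34° − 0°) = I₀ cos²(34°) = 0.6873 I₀.
I₂ = I₁ cos²(75° − 34°) = 0.6873 I₀ · cos²(41°) = 0.3915 I₀.
After rotation:
I₁ = I₀ cos²(59° − 0°) = I₀ cos²(59°) = 0.2653 I₀.
I₂ = I₁ cos²(75° − 59°) = 0.2653 I₀ · cos²(16°) = 0.2451 I₀.
Ratio = 0.2451 / 0.3915 = 0.6261.

I_new/I_old ≈ 0.626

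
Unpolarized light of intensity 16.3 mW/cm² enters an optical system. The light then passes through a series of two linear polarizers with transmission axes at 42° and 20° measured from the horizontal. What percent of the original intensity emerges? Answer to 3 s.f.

Unpolarized light through the first polarizer → I₁ = 16.3 mW/cm²/2 = 8.15 mW/cm², polarized at 42°.
I₂ = I₁ · cos²(22°) = 8.15 · 0.8597 = 7.006 mW/cm².
That is 42.98% of the incident intensity.

≈ 43.0%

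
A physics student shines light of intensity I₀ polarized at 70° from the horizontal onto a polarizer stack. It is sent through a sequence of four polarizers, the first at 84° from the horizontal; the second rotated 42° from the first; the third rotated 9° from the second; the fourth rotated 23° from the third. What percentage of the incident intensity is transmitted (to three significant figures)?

I₁ = I₀ cos²(84° − 70°) = I₀ cos²(14°) = 0.9415 I₀.
I₂ = I₁ cos²(42°) = 0.9415 · 0.5523 I₀ = 0.5199 I₀.
I₃ = I₂ cos²(9°) = 0.5199 · 0.9755 I₀ = 0.5072 I₀.
I₄ = I₃ cos²(23°) = 0.5072 · 0.8473 I₀ = 0.4298 I₀.
That is 42.98% of the incident intensity.

≈ 43.0%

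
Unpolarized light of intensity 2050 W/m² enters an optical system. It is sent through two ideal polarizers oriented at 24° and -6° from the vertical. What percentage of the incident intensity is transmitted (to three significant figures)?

Unpolarized light through the first polarizer → I₁ = 2050 W/m²/2 = 1025 W/m², polarized at 24°.
I₂ = I₁ · cos²(30°) = 1025 · 0.75 = 768.8 W/m².
That is 37.5% of the incident intensity.

≈ 37.5%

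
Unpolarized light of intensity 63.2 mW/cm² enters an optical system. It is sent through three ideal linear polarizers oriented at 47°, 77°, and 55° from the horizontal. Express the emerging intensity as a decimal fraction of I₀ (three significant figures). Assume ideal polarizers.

I/I₀ ≈ 0.322

Unpolarized light through the first polarizer → I₁ = 63.2 mW/cm²/2 = 31.6 mW/cm², polarized at 47°.
I₂ = I₁ · cos²(30°) = 31.6 · 0.75 = 23.7 mW/cm².
I₃ = I₂ · cos²(22°) = 23.7 · 0.8597 = 20.37 mW/cm².
Transmitted fraction = 0.3224.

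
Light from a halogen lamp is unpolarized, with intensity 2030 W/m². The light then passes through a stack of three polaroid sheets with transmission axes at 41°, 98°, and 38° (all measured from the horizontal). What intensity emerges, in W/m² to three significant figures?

I ≈ 75.3 W/m²

Unpolarized light through the first polarizer → I₁ = 2030 W/m²/2 = 1015 W/m², polarized at 41°.
I₂ = I₁ · cos²(57°) = 1015 · 0.2966 = 301.1 W/m².
I₃ = I₂ · cos²(60°) = 301.1 · 0.25 = 75.27 W/m².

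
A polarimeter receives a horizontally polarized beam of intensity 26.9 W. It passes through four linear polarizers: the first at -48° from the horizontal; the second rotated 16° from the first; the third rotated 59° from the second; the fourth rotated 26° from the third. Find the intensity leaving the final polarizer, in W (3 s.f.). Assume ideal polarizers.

I₁ = 26.9 W · cos²(48°) = 12.04 W.
I₂ = I₁ · cos²(16°) = 12.04 · 0.924 = 11.13 W.
I₃ = I₂ · cos²(59°) = 11.13 · 0.2653 = 2.952 W.
I₄ = I₃ · cos²(26°) = 2.952 · 0.8078 = 2.385 W.

I ≈ 2.38 W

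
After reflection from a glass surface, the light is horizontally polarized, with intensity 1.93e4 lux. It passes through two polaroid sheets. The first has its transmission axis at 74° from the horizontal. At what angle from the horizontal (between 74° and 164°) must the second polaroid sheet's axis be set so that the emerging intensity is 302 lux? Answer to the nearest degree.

I₁ = I₀ cos²(74° − 0°) = I₀ cos²(74°) = 0.07598 I₀.
Target fraction: 302 / 1.93e4 lux = 0.01565 of I₀.
Need I₂/I₀ = 0.01565, so cos²(θ − 74°) = 0.01565 / 0.07598 = 0.206.
θ − 74° = arccos(√0.206) = 63.0°, giving θ ≈ 74 + 63.0 = 137.0°.

θ ≈ 137°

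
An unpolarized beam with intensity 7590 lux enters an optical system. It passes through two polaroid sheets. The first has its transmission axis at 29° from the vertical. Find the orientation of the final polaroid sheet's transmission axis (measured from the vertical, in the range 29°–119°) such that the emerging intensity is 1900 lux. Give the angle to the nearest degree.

Unpolarized light through the first polarizer → I₁ = ½ I₀, now polarized at 29°.
Target fraction: 1900 / 7590 lux = 0.2503 of I₀.
Need I₂/I₀ = 0.2503, so cos²(θ − 29°) = 0.2503 / 0.5 = 0.5007.
θ − 29° = arccos(√0.5007) = 45.0°, giving θ ≈ 29 + 45.0 = 74.0°.

θ ≈ 74°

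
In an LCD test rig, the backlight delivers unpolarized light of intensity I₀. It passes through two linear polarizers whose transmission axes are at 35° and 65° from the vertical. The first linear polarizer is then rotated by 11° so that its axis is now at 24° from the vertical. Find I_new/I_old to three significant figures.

I_new/I_old ≈ 0.759

Before rotation:
Unpolarized light through the first polarizer → I₁ = ½ I₀, now polarized at 35°.
I₂ = I₁ cos²(65° − 35°) = 0.5 I₀ · cos²(30°) = 0.375 I₀.
After rotation:
Unpolarized light through the first polarizer → I₁ = ½ I₀, now polarized at 24°.
I₂ = I₁ cos²(65° − 24°) = 0.5 I₀ · cos²(41°) = 0.2848 I₀.
Ratio = 0.2848 / 0.375 = 0.7594.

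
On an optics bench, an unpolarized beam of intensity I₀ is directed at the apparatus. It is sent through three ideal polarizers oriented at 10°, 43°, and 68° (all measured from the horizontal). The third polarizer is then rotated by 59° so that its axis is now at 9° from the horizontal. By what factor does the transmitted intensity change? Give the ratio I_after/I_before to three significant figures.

Before rotation:
Unpolarized light through the first polarizer → I₁ = ½ I₀, now polarized at 10°.
I₂ = I₁ cos²(43° − 10°) = 0.5 I₀ · cos²(33°) = 0.3517 I₀.
I₃ = I₂ cos²(68° − 43°) = 0.3517 I₀ · cos²(25°) = 0.2889 I₀.
After rotation:
Unpolarized light through the first polarizer → I₁ = ½ I₀, now polarized at 10°.
I₂ = I₁ cos²(43° − 10°) = 0.5 I₀ · cos²(33°) = 0.3517 I₀.
I₃ = I₂ cos²(9° − 43°) = 0.3517 I₀ · cos²(34°) = 0.2417 I₀.
Ratio = 0.2417 / 0.2889 = 0.8368.

I_new/I_old ≈ 0.837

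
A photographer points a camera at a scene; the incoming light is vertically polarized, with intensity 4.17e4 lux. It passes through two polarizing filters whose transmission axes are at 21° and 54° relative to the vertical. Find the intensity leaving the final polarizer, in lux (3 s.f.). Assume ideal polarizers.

I ≈ 2.56e4 lux

I₁ = 4.17e4 lux · cos²(21°) = 3.634e+04 lux.
I₂ = I₁ · cos²(33°) = 3.634e+04 · 0.7034 = 2.556e+04 lux.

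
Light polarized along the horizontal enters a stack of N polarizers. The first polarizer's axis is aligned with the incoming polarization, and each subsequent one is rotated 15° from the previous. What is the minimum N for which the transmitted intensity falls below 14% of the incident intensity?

First polarizer is aligned with the polarization: full transmission.
Each further stage multiplies by cos²(15°) = 0.933.
After N polarizers: T = 0.933^(N−1). Require T < 0.14 ⇒ N−1 > ln(0.14)/ln(0.933) = 28.36, so N−1 ≥ 29 and N = 30.
Check: N=30 gives T = 0.1339 < 0.14; N=29 gives T = 0.1435.

N = 30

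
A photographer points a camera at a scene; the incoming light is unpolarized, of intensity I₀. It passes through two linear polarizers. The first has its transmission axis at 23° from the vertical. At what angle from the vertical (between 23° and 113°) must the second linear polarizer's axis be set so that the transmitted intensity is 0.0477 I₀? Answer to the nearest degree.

Unpolarized light through the first polarizer → I₁ = ½ I₀, now polarized at 23°.
Need I₂/I₀ = 0.0477, so cos²(θ − 23°) = 0.0477 / 0.5 = 0.0954.
θ − 23° = arccos(√0.0954) = 72.0°, giving θ ≈ 23 + 72.0 = 95.0°.

θ ≈ 95°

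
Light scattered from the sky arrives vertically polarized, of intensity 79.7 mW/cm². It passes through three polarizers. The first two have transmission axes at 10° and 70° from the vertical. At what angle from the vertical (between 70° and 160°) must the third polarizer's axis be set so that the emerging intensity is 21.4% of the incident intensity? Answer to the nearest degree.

θ ≈ 90°

I₁ = I₀ cos²(10° − 0°) = I₀ cos²(10°) = 0.9698 I₀.
I₂ = I₁ cos²(70° − 10°) = 0.9698 I₀ · cos²(60°) = 0.2425 I₀.
Need I₃/I₀ = 0.214, so cos²(θ − 70°) = 0.214 / 0.2425 = 0.8826.
θ − 70° = arccos(√0.8826) = 20.0°, giving θ ≈ 70 + 20.0 = 90.0°.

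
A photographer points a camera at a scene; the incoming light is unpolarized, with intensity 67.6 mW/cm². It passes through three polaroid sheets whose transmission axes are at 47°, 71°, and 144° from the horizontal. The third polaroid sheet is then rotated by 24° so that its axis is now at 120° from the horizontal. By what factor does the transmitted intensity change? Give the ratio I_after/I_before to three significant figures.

Before rotation:
Unpolarized light through the first polarizer → I₁ = ½ I₀, now polarized at 47°.
I₂ = I₁ cos²(71° − 47°) = 0.5 I₀ · cos²(24°) = 0.4173 I₀.
I₃ = I₂ cos²(144° − 71°) = 0.4173 I₀ · cos²(73°) = 0.03567 I₀.
After rotation:
Unpolarized light through the first polarizer → I₁ = ½ I₀, now polarized at 47°.
I₂ = I₁ cos²(71° − 47°) = 0.5 I₀ · cos²(24°) = 0.4173 I₀.
I₃ = I₂ cos²(120° − 71°) = 0.4173 I₀ · cos²(49°) = 0.1796 I₀.
Ratio = 0.1796 / 0.03567 = 5.035.

I_new/I_old ≈ 5.04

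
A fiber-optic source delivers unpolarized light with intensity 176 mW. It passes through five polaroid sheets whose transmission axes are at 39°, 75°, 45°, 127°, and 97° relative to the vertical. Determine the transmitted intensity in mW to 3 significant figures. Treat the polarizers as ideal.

Unpolarized light through the first polarizer → I₁ = 176 mW/2 = 88 mW, polarized at 39°.
I₂ = I₁ · cos²(36°) = 88 · 0.6545 = 57.6 mW.
I₃ = I₂ · cos²(30°) = 57.6 · 0.75 = 43.2 mW.
I₄ = I₃ · cos²(82°) = 43.2 · 0.01937 = 0.8367 mW.
I₅ = I₄ · cos²(30°) = 0.8367 · 0.75 = 0.6275 mW.

I ≈ 0.628 mW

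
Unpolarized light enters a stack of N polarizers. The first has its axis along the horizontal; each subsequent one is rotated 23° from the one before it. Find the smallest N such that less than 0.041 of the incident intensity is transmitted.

N = 17

First polarizer halves the unpolarized light: factor 1/2.
Each further stage multiplies by cos²(23°) = 0.8473.
After N polarizers: T = 0.5·0.8473^(N−1). Require T < 0.041 ⇒ N−1 > ln(0.041/0.5)/ln(0.8473) = 15.10, so N−1 ≥ 16 and N = 17.
Check: N=17 gives T = 0.0353 < 0.041; N=16 gives T = 0.04166.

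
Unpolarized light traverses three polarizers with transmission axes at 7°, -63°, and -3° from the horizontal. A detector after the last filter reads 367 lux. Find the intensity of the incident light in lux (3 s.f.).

I₀ ≈ 2.51e4 lux

Unpolarized light through the first polarizer → I₁ = ½ I₀, now polarized at 7°.
I₂ = I₁ cos²(-63° − 7°) = 0.5 I₀ · cos²(70°) = 0.05849 I₀.
I₃ = I₂ cos²(-3° + 63°) = 0.05849 I₀ · cos²(60°) = 0.01462 I₀.
So 367 lux = 0.01462 I₀, giving I₀ = 367/0.01462 = 2.51e+04 lux.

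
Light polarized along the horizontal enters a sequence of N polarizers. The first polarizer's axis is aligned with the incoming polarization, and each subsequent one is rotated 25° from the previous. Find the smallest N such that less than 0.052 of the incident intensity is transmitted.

First polarizer is aligned with the polarization: full transmission.
Each further stage multiplies by cos²(25°) = 0.8214.
After N polarizers: T = 0.8214^(N−1). Require T < 0.052 ⇒ N−1 > ln(0.052)/ln(0.8214) = 15.03, so N−1 ≥ 16 and N = 17.
Check: N=17 gives T = 0.04294 < 0.052; N=16 gives T = 0.05227.

N = 17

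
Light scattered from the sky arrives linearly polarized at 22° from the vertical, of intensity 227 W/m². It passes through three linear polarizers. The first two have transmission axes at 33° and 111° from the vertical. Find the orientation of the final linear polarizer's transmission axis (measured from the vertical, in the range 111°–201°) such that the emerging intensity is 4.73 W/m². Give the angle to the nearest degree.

θ ≈ 156°

I₁ = I₀ cos²(33° − 22°) = I₀ cos²(11°) = 0.9636 I₀.
I₂ = I₁ cos²(111° − 33°) = 0.9636 I₀ · cos²(78°) = 0.04165 I₀.
Target fraction: 4.73 / 227 W/m² = 0.02084 of I₀.
Need I₃/I₀ = 0.02084, so cos²(θ − 111°) = 0.02084 / 0.04165 = 0.5002.
θ − 111° = arccos(√0.5002) = 45.0°, giving θ ≈ 111 + 45.0 = 156.0°.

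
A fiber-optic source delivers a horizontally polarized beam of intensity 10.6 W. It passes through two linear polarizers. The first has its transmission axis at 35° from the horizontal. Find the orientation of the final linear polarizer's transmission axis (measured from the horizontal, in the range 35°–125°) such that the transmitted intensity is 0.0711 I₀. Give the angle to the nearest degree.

I₁ = I₀ cos²(35° − 0°) = I₀ cos²(35°) = 0.671 I₀.
Need I₂/I₀ = 0.0711, so cos²(θ − 35°) = 0.0711 / 0.671 = 0.106.
θ − 35° = arccos(√0.106) = 71.0°, giving θ ≈ 35 + 71.0 = 106.0°.

θ ≈ 106°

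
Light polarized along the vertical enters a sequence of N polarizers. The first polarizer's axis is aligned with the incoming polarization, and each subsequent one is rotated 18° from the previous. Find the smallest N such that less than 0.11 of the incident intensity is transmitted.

First polarizer is aligned with the polarization: full transmission.
Each further stage multiplies by cos²(18°) = 0.9045.
After N polarizers: T = 0.9045^(N−1). Require T < 0.11 ⇒ N−1 > ln(0.11)/ln(0.9045) = 21.99, so N−1 ≥ 22 and N = 23.
Check: N=23 gives T = 0.1099 < 0.11; N=22 gives T = 0.1215.

N = 23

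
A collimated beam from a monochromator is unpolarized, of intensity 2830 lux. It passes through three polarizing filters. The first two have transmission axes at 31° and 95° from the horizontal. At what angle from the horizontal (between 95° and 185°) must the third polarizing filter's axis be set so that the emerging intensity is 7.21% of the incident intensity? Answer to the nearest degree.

Unpolarized light through the first polarizer → I₁ = ½ I₀, now polarized at 31°.
I₂ = I₁ cos²(95° − 31°) = 0.5 I₀ · cos²(64°) = 0.09608 I₀.
Need I₃/I₀ = 0.0721, so cos²(θ − 95°) = 0.0721 / 0.09608 = 0.7504.
θ − 95° = arccos(√0.7504) = 30.0°, giving θ ≈ 95 + 30.0 = 125.0°.

θ ≈ 125°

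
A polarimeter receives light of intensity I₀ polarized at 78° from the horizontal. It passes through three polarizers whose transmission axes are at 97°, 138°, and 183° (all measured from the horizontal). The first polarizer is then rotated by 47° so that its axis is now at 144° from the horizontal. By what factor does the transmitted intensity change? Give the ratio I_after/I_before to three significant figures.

Before rotation:
I₁ = I₀ cos²(97° − 78°) = I₀ cos²(19°) = 0.894 I₀.
I₂ = I₁ cos²(138° − 97°) = 0.894 I₀ · cos²(41°) = 0.5092 I₀.
I₃ = I₂ cos²(183° − 138°) = 0.5092 I₀ · cos²(45°) = 0.2546 I₀.
After rotation:
I₁ = I₀ cos²(144° − 78°) = I₀ cos²(66°) = 0.1654 I₀.
I₂ = I₁ cos²(138° − 144°) = 0.1654 I₀ · cos²(6°) = 0.1636 I₀.
I₃ = I₂ cos²(183° − 138°) = 0.1636 I₀ · cos²(45°) = 0.08181 I₀.
Ratio = 0.08181 / 0.2546 = 0.3213.

I_new/I_old ≈ 0.321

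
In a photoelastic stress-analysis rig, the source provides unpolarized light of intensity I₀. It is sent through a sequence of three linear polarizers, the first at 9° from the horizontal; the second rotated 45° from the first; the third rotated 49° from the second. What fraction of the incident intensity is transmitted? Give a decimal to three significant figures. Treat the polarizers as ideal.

Unpolarized light through the first polarizer → I₁ = ½ I₀, now polarized at 9°.
I₂ = I₁ cos²(45°) = 0.5 · 0.5 I₀ = 0.25 I₀.
I₃ = I₂ cos²(49°) = 0.25 · 0.4304 I₀ = 0.1076 I₀.
Transmitted fraction = 0.1076.

≈ 0.108 I₀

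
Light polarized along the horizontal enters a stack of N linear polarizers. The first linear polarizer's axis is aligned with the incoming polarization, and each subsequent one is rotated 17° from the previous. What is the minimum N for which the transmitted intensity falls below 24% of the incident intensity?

First polarizer is aligned with the polarization: full transmission.
Each further stage multiplies by cos²(17°) = 0.9145.
After N polarizers: T = 0.9145^(N−1). Require T < 0.24 ⇒ N−1 > ln(0.24)/ln(0.9145) = 15.97, so N−1 ≥ 16 and N = 17.
Check: N=17 gives T = 0.2394 < 0.24; N=16 gives T = 0.2618.

N = 17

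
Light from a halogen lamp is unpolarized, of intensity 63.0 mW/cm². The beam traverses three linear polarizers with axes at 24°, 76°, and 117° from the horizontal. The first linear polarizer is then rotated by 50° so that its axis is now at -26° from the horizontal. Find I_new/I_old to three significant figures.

Before rotation:
Unpolarized light through the first polarizer → I₁ = ½ I₀, now polarized at 24°.
I₂ = I₁ cos²(76° − 24°) = 0.5 I₀ · cos²(52°) = 0.1895 I₀.
I₃ = I₂ cos²(117° − 76°) = 0.1895 I₀ · cos²(41°) = 0.1079 I₀.
After rotation:
Unpolarized light through the first polarizer → I₁ = ½ I₀, now polarized at -26°.
Angle between axes 1 and 2: 78°. I₂ = 0.5 I₀ · cos²(78°) = 0.02161 I₀.
I₃ = I₂ cos²(117° − 76°) = 0.02161 I₀ · cos²(41°) = 0.01231 I₀.
Ratio = 0.01231 / 0.1079 = 0.114.

I_new/I_old ≈ 0.114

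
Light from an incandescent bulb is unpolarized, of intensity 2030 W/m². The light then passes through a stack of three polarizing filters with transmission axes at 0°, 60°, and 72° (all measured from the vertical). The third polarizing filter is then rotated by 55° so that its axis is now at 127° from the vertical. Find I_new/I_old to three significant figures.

Before rotation:
Unpolarized light through the first polarizer → I₁ = ½ I₀, now polarized at 0°.
I₂ = I₁ cos²(60° − 0°) = 0.5 I₀ · cos²(60°) = 0.125 I₀.
I₃ = I₂ cos²(72° − 60°) = 0.125 I₀ · cos²(12°) = 0.1196 I₀.
After rotation:
Unpolarized light through the first polarizer → I₁ = ½ I₀, now polarized at 0°.
I₂ = I₁ cos²(60° − 0°) = 0.5 I₀ · cos²(60°) = 0.125 I₀.
I₃ = I₂ cos²(127° − 60°) = 0.125 I₀ · cos²(67°) = 0.01908 I₀.
Ratio = 0.01908 / 0.1196 = 0.1596.

I_new/I_old ≈ 0.160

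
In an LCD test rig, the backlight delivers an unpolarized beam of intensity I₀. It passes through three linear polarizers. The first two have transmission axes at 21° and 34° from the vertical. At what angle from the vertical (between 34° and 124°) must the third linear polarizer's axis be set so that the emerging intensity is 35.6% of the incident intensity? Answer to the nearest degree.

θ ≈ 64°

Unpolarized light through the first polarizer → I₁ = ½ I₀, now polarized at 21°.
I₂ = I₁ cos²(34° − 21°) = 0.5 I₀ · cos²(13°) = 0.4747 I₀.
Need I₃/I₀ = 0.356, so cos²(θ − 34°) = 0.356 / 0.4747 = 0.7499.
θ − 34° = arccos(√0.7499) = 30.0°, giving θ ≈ 34 + 30.0 = 64.0°.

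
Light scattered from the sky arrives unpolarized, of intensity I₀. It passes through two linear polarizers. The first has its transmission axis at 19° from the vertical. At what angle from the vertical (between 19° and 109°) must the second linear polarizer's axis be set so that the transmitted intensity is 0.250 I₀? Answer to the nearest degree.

θ ≈ 64°

Unpolarized light through the first polarizer → I₁ = ½ I₀, now polarized at 19°.
Need I₂/I₀ = 0.25, so cos²(θ − 19°) = 0.25 / 0.5 = 0.5.
θ − 19° = arccos(√0.5) = 45.0°, giving θ ≈ 19 + 45.0 = 64.0°.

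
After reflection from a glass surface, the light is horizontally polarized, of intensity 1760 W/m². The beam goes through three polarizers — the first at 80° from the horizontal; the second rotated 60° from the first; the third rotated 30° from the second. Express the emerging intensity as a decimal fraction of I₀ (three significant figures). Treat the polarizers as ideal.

I₁ = 1760 W/m² · cos²(80°) = 53.07 W/m².
I₂ = I₁ · cos²(60°) = 53.07 · 0.25 = 13.27 W/m².
I₃ = I₂ · cos²(30°) = 13.27 · 0.75 = 9.951 W/m².
Transmitted fraction = 0.005654.

I/I₀ ≈ 0.00565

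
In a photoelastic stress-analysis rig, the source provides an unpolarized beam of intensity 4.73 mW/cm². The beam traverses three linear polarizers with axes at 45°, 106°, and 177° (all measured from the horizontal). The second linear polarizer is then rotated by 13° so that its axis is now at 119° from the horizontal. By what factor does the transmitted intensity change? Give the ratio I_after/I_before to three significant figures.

I_new/I_old ≈ 0.856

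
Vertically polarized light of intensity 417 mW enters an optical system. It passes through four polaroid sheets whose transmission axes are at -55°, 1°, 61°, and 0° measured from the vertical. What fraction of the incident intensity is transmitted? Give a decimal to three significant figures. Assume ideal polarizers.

I/I₀ ≈ 0.00604

By Malus's law, I₁ = 417 mW · cos²(55°) = 137.2 mW.
I₂ = I₁ · cos²(56°) = 137.2 · 0.3127 = 42.9 mW.
I₃ = I₂ · cos²(60°) = 42.9 · 0.25 = 10.72 mW.
I₄ = I₃ · cos²(61°) = 10.72 · 0.235 = 2.521 mW.
Transmitted fraction = 0.006045.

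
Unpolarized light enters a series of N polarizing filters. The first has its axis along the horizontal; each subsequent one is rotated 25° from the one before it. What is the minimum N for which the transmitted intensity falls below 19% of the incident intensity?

N = 6

First polarizer halves the unpolarized light: factor 1/2.
Each further stage multiplies by cos²(25°) = 0.8214.
After N polarizers: T = 0.5·0.8214^(N−1). Require T < 0.19 ⇒ N−1 > ln(0.19/0.5)/ln(0.8214) = 4.92, so N−1 ≥ 5 and N = 6.
Check: N=6 gives T = 0.187 < 0.19; N=5 gives T = 0.2276.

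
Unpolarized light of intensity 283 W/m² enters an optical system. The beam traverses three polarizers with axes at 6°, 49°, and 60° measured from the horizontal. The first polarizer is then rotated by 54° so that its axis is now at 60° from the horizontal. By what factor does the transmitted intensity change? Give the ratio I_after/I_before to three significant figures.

Before rotation:
Unpolarized light through the first polarizer → I₁ = ½ I₀, now polarized at 6°.
I₂ = I₁ cos²(49° − 6°) = 0.5 I₀ · cos²(43°) = 0.2674 I₀.
I₃ = I₂ cos²(60° − 49°) = 0.2674 I₀ · cos²(11°) = 0.2577 I₀.
After rotation:
Unpolarized light through the first polarizer → I₁ = ½ I₀, now polarized at 60°.
I₂ = I₁ cos²(49° − 60°) = 0.5 I₀ · cos²(11°) = 0.4818 I₀.
I₃ = I₂ cos²(60° − 49°) = 0.4818 I₀ · cos²(11°) = 0.4643 I₀.
Ratio = 0.4643 / 0.2577 = 1.802.

I_new/I_old ≈ 1.80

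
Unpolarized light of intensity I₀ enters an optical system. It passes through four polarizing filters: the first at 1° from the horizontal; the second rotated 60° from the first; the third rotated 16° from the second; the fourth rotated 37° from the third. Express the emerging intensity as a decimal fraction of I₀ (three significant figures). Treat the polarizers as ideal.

Unpolarized light through the first polarizer → I₁ = ½ I₀, now polarized at 1°.
I₂ = I₁ cos²(60°) = 0.5 · 0.25 I₀ = 0.125 I₀.
I₃ = I₂ cos²(16°) = 0.125 · 0.924 I₀ = 0.1155 I₀.
I₄ = I₃ cos²(37°) = 0.1155 · 0.6378 I₀ = 0.07367 I₀.
Transmitted fraction = 0.07367.

≈ 0.0737 I₀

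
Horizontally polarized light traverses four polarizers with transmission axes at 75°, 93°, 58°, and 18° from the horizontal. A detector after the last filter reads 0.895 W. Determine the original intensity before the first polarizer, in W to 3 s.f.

I₀ ≈ 37.5 W

By Malus's law, I₁ = I₀ cos²(75° − 0°) = I₀ cos²(75°) = 0.06699 I₀.
I₂ = I₁ cos²(93° − 75°) = 0.06699 I₀ · cos²(18°) = 0.06059 I₀.
I₃ = I₂ cos²(58° − 93°) = 0.06059 I₀ · cos²(35°) = 0.04066 I₀.
I₄ = I₃ cos²(18° − 58°) = 0.04066 I₀ · cos²(40°) = 0.02386 I₀.
So 0.895 W = 0.02386 I₀, giving I₀ = 0.895/0.02386 = 37.51 W.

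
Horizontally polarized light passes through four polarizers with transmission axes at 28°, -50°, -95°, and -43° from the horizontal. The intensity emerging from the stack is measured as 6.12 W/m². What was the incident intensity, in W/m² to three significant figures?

I₀ ≈ 958 W/m²

I₁ = I₀ cos²(28° − 0°) = I₀ cos²(28°) = 0.7796 I₀.
I₂ = I₁ cos²(-50° − 28°) = 0.7796 I₀ · cos²(78°) = 0.0337 I₀.
I₃ = I₂ cos²(-95° + 50°) = 0.0337 I₀ · cos²(45°) = 0.01685 I₀.
I₄ = I₃ cos²(-43° + 95°) = 0.01685 I₀ · cos²(52°) = 0.006387 I₀.
So 6.12 W/m² = 0.006387 I₀, giving I₀ = 6.12/0.006387 = 958.2 W/m².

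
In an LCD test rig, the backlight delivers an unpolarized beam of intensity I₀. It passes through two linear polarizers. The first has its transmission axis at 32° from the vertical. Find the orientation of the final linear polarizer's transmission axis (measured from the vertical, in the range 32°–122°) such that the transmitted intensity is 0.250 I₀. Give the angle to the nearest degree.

θ ≈ 77°

Unpolarized light through the first polarizer → I₁ = ½ I₀, now polarized at 32°.
Need I₂/I₀ = 0.25, so cos²(θ − 32°) = 0.25 / 0.5 = 0.5.
θ − 32° = arccos(√0.5) = 45.0°, giving θ ≈ 32 + 45.0 = 77.0°.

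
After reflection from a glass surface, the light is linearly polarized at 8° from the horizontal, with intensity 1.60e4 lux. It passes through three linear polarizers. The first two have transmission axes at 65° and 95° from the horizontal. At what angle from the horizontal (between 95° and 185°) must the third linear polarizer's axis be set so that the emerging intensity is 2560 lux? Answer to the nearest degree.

I₁ = I₀ cos²(65° − 8°) = I₀ cos²(57°) = 0.2966 I₀.
I₂ = I₁ cos²(95° − 65°) = 0.2966 I₀ · cos²(30°) = 0.2225 I₀.
Target fraction: 2560 / 1.60e4 lux = 0.16 of I₀.
Need I₃/I₀ = 0.16, so cos²(θ − 95°) = 0.16 / 0.2225 = 0.7192.
θ − 95° = arccos(√0.7192) = 32.0°, giving θ ≈ 95 + 32.0 = 127.0°.

θ ≈ 127°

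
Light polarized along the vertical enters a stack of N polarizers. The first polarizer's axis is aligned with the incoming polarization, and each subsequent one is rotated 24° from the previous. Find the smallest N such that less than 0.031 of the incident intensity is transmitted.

First polarizer is aligned with the polarization: full transmission.
Each further stage multiplies by cos²(24°) = 0.8346.
After N polarizers: T = 0.8346^(N−1). Require T < 0.031 ⇒ N−1 > ln(0.031)/ln(0.8346) = 19.21, so N−1 ≥ 20 and N = 21.
Check: N=21 gives T = 0.02687 < 0.031; N=20 gives T = 0.03219.

N = 21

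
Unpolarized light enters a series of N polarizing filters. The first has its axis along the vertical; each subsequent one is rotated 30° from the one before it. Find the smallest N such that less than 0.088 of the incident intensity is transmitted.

N = 8

First polarizer halves the unpolarized light: factor 1/2.
Each further stage multiplies by cos²(30°) = 0.75.
After N polarizers: T = 0.5·0.75^(N−1). Require T < 0.088 ⇒ N−1 > ln(0.088/0.5)/ln(0.75) = 6.04, so N−1 ≥ 7 and N = 8.
Check: N=8 gives T = 0.06674 < 0.088; N=7 gives T = 0.08899.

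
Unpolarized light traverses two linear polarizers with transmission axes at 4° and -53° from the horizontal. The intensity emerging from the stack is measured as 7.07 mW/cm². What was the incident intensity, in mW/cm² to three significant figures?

I₀ ≈ 47.7 mW/cm²

Unpolarized light through the first polarizer → I₁ = ½ I₀, now polarized at 4°.
I₂ = I₁ cos²(-53° − 4°) = 0.5 I₀ · cos²(57°) = 0.1483 I₀.
So 7.07 mW/cm² = 0.1483 I₀, giving I₀ = 7.07/0.1483 = 47.67 mW/cm².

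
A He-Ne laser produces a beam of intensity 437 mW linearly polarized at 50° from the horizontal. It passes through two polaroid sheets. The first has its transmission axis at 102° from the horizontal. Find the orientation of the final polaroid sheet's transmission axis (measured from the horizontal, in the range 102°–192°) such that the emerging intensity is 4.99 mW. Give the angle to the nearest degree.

θ ≈ 182°

I₁ = I₀ cos²(102° − 50°) = I₀ cos²(52°) = 0.379 I₀.
Target fraction: 4.99 / 437 mW = 0.01142 of I₀.
Need I₂/I₀ = 0.01142, so cos²(θ − 102°) = 0.01142 / 0.379 = 0.03013.
θ − 102° = arccos(√0.03013) = 80.0°, giving θ ≈ 102 + 80.0 = 182.0°.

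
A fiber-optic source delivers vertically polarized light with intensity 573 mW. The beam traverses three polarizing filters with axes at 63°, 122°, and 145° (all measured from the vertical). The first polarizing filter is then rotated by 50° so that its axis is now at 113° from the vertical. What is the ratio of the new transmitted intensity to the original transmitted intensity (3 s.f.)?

Before rotation:
I₁ = I₀ cos²(63° − 0°) = I₀ cos²(63°) = 0.2061 I₀.
I₂ = I₁ cos²(122° − 63°) = 0.2061 I₀ · cos²(59°) = 0.05467 I₀.
I₃ = I₂ cos²(145° − 122°) = 0.05467 I₀ · cos²(23°) = 0.04633 I₀.
After rotation:
I₁ = I₀ cos²(113° − 0°) = I₀ cos²(67°) = 0.1527 I₀.
I₂ = I₁ cos²(122° − 113°) = 0.1527 I₀ · cos²(9°) = 0.1489 I₀.
I₃ = I₂ cos²(145° − 122°) = 0.1489 I₀ · cos²(23°) = 0.1262 I₀.
Ratio = 0.1262 / 0.04633 = 2.724.

I_new/I_old ≈ 2.72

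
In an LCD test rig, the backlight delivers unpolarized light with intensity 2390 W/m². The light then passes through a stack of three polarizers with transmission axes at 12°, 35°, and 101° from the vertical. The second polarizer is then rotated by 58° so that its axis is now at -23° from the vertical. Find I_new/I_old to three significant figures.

I_new/I_old ≈ 1.50

Before rotation:
Unpolarized light through the first polarizer → I₁ = ½ I₀, now polarized at 12°.
I₂ = I₁ cos²(35° − 12°) = 0.5 I₀ · cos²(23°) = 0.4237 I₀.
I₃ = I₂ cos²(101° − 35°) = 0.4237 I₀ · cos²(66°) = 0.07009 I₀.
After rotation:
Unpolarized light through the first polarizer → I₁ = ½ I₀, now polarized at 12°.
I₂ = I₁ cos²(-23° − 12°) = 0.5 I₀ · cos²(35°) = 0.3355 I₀.
Angle between axes 2 and 3: 56°. I₃ = 0.3355 I₀ · cos²(56°) = 0.1049 I₀.
Ratio = 0.1049 / 0.07009 = 1.497.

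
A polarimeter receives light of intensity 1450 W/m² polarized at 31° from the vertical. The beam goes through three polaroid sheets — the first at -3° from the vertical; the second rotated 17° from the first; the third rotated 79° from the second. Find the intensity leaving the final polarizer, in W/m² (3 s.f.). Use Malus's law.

I ≈ 33.2 W/m²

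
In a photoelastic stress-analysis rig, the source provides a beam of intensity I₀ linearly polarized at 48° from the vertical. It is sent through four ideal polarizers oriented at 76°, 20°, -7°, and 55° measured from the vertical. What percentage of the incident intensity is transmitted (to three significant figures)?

I₁ = I₀ cos²(76° − 48°) = I₀ cos²(28°) = 0.7796 I₀.
I₂ = I₁ cos²(20° − 76°) = 0.7796 I₀ · cos²(56°) = 0.2438 I₀.
I₃ = I₂ cos²(-7° − 20°) = 0.2438 I₀ · cos²(27°) = 0.1935 I₀.
I₄ = I₃ cos²(55° + 7°) = 0.1935 I₀ · cos²(62°) = 0.04266 I₀.
That is 4.266% of the incident intensity.

≈ 4.27%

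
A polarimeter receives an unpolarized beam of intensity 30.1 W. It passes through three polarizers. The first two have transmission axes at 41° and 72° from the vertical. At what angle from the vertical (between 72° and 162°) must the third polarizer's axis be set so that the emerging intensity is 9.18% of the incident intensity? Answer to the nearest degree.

θ ≈ 132°

Unpolarized light through the first polarizer → I₁ = ½ I₀, now polarized at 41°.
I₂ = I₁ cos²(72° − 41°) = 0.5 I₀ · cos²(31°) = 0.3674 I₀.
Need I₃/I₀ = 0.0918, so cos²(θ − 72°) = 0.0918 / 0.3674 = 0.2499.
θ − 72° = arccos(√0.2499) = 60.0°, giving θ ≈ 72 + 60.0 = 132.0°.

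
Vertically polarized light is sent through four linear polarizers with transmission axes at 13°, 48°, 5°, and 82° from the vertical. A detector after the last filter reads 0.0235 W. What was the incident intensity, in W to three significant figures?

I₀ ≈ 1.36 W

By Malus's law, I₁ = I₀ cos²(13° − 0°) = I₀ cos²(13°) = 0.9494 I₀.
I₂ = I₁ cos²(48° − 13°) = 0.9494 I₀ · cos²(35°) = 0.6371 I₀.
I₃ = I₂ cos²(5° − 48°) = 0.6371 I₀ · cos²(43°) = 0.3407 I₀.
I₄ = I₃ cos²(82° − 5°) = 0.3407 I₀ · cos²(77°) = 0.01724 I₀.
So 0.0235 W = 0.01724 I₀, giving I₀ = 0.0235/0.01724 = 1.363 W.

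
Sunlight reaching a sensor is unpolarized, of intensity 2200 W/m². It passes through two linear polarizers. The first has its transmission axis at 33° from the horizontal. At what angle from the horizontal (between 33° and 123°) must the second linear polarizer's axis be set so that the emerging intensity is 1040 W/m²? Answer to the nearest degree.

θ ≈ 47°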